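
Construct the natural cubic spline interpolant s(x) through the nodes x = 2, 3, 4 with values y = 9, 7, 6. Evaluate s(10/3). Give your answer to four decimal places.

With M_i denoting the second derivative at x_i, h_i = 1, 1, and Δ_i = (y_(i+1) − y_i)/h_i = -2, -1:
  1·M_0 + 4·M_1 + 1·M_2 = 6(Δ_1 - Δ_0) = 6
Natural end conditions: M_0 = M_2 = 0.
Solving: M_0 = 0, M_1 = 3/2, M_2 = 0.
On [3, 4], s(x) = 7 - 3/2·(x - 3) + 3/4·(x - 3)² - 1/4·(x - 3)³.
With (x - 3) = 1/3: s(10/3) = 355/54.

6.5741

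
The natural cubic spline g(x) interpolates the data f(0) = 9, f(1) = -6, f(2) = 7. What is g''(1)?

Write M_i for g''(x_i). With h_i = 1, 1 and divided differences Δ_i = -15, 13, the continuity of g' gives the tridiagonal system
  1·M_0 + 4·M_1 + 1·M_2 = 6(Δ_1 - Δ_0) = 168
Natural end conditions: M_0 = M_2 = 0.
Forward elimination and back-substitution give M_0 = 0, M_1 = 42, M_2 = 0.

42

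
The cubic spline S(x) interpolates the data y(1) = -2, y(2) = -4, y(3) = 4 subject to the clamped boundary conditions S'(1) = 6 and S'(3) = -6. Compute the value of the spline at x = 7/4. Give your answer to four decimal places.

-4.0391

Put M_i = S'' at the i-th knot. Here h = (1, 1) and Δ = (-2, 8), so the interior equations h_(i-1)·M_(i-1) + 2(h_(i-1)+h_i)·M_i + h_i·M_(i+1) = 6(Δ_i − Δ_(i-1)) read
  1·M_0 + 4·M_1 + 1·M_2 = 6(Δ_1 - Δ_0) = 60
Clamped end conditions give two more equations: 2h_0·M_0 + h_0·M_1 = 6(Δ_0 - S'(1)) = -48 and h_1·M_1 + 2h_1·M_2 = 6(S'(3) - Δ_1) = -84.
Hence M_0 = -45, M_1 = 42, M_2 = -63.
On [1, 2], S(x) = -2 + 6·(x - 1) - 45/2·(x - 1)² + 29/2·(x - 1)³.
With (x - 1) = 3/4: S(7/4) = -517/128.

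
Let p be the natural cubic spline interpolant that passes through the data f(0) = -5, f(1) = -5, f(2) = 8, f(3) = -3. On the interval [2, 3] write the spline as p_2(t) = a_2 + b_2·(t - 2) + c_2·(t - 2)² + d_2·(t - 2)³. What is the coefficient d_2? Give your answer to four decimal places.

Let σ_i = p''(x_i). Step sizes h_i = 1, 1, 1; slopes of the chords Δ_i = (y_(i+1) - y_i)/h_i = 0, 13, -11.
  1·σ_0 + 4·σ_1 + 1·σ_2 = 6(Δ_1 - Δ_0) = 78
  1·σ_1 + 4·σ_2 + 1·σ_3 = 6(Δ_2 - Δ_1) = -144
Natural end conditions: σ_0 = σ_3 = 0.
Forward elimination and back-substitution give σ_0 = 0, σ_1 = 152/5, σ_2 = -218/5, σ_3 = 0.
On [2, 3], with p_2(t) = a_2 + b_2·(t - 2) + c_2·(t - 2)² + d_2·(t - 2)³: c_2 = σ_2/2 = -109/5, d_2 = (σ_3 - σ_2)/(6h_2) = 109/15, b_2 = Δ_2 - h_2(2σ_2 + σ_3)/6 = 53/15.

7.2667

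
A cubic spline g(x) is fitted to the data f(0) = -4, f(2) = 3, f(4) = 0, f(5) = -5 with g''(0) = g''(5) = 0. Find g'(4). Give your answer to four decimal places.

Write σ_i for g''(x_i). With h_i = 2, 2, 1 and divided differences Δ_i = 7/2, -3/2, -5, the continuity of g' gives the tridiagonal system
  2·σ_0 + 8·σ_1 + 2·σ_2 = 6(Δ_1 - Δ_0) = -30
  2·σ_1 + 6·σ_2 + 1·σ_3 = 6(Δ_2 - Δ_1) = -21
Natural end conditions: σ_0 = σ_3 = 0.
Solving the tridiagonal system: σ_0 = 0, σ_1 = -69/22, σ_2 = -27/11, σ_3 = 0.
On [4, 5], g'(x) = b_2 + 2c_2·(x - 4) + 3d_2·(x - 4)² with b_2 = Δ_2 - h_2(2σ_2 + σ_3)/6 = -46/11, c_2 = σ_2/2 = -27/22, d_2 = (σ_3 - σ_2)/(6h_2) = 9/22. So g'(4) = -46/11.

-4.1818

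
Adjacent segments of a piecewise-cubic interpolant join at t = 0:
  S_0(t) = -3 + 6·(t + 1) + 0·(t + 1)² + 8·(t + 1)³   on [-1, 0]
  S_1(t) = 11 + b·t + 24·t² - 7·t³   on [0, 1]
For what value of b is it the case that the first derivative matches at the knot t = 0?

30

S_0'(t) = 6 + 0·(t + 1) + 24·(t + 1)², so S_0'(0) = 30. On the right, S_1'(0) = b, so b = 30.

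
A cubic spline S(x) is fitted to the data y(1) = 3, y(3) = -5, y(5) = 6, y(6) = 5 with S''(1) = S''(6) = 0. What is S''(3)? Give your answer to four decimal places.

Write m_i for S''(x_i). With h_i = 2, 2, 1 and divided differences Δ_i = -4, 11/2, -1, the continuity of S' gives the tridiagonal system
  2·m_0 + 8·m_1 + 2·m_2 = 6(Δ_1 - Δ_0) = 57
  2·m_1 + 6·m_2 + 1·m_3 = 6(Δ_2 - Δ_1) = -39
Natural end conditions: m_0 = m_3 = 0.
Solving the tridiagonal system: m_0 = 0, m_1 = 105/11, m_2 = -213/22, m_3 = 0.

9.5455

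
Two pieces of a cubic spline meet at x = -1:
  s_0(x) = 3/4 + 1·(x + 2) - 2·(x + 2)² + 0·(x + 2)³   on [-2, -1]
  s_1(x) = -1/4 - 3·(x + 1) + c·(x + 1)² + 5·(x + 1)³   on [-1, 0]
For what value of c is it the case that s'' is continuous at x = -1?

s_0''(x) = -4 + 0·(x + 2), so s_0''(-1) = -4. On the right, s_1''(-1) = 2c, so c = -2.

-2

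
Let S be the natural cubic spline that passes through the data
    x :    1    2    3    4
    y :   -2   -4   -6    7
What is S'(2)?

Put M_i = S'' at the i-th knot. Here h = (1, 1, 1) and Δ = (-2, -2, 13), so the interior equations h_(i-1)·M_(i-1) + 2(h_(i-1)+h_i)·M_i + h_i·M_(i+1) = 6(Δ_i − Δ_(i-1)) read
  1·M_0 + 4·M_1 + 1·M_2 = 6(Δ_1 - Δ_0) = 0
  1·M_1 + 4·M_2 + 1·M_3 = 6(Δ_2 - Δ_1) = 90
Natural end conditions: M_0 = M_3 = 0.
Solving the tridiagonal system: M_0 = 0, M_1 = -6, M_2 = 24, M_3 = 0.
On [2, 3], S'(x) = b_1 + 2c_1·(x - 2) + 3d_1·(x - 2)² with b_1 = Δ_1 - h_1(2M_1 + M_2)/6 = -4, c_1 = M_1/2 = -3, d_1 = (M_2 - M_1)/(6h_1) = 5. So S'(2) = -4.

-4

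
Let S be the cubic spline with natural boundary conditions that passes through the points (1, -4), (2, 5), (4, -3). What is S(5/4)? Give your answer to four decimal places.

-1.2422

With m_i denoting the second derivative at x_i, h_i = 1, 2, and Δ_i = (y_(i+1) − y_i)/h_i = 9, -4:
  1·m_0 + 6·m_1 + 2·m_2 = 6(Δ_1 - Δ_0) = -78
Natural end conditions: m_0 = m_2 = 0.
Solving: m_0 = 0, m_1 = -13, m_2 = 0.
On [1, 2], S(t) = -4 + 67/6·(t - 1) + 0·(t - 1)² - 13/6·(t - 1)³.
With (t - 1) = 1/4: S(5/4) = -159/128.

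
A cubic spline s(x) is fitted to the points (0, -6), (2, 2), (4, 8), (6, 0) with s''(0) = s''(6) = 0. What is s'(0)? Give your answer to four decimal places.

Put M_i = s'' at the i-th knot. Here h = (2, 2, 2) and Δ = (4, 3, -4), so the interior equations h_(i-1)·M_(i-1) + 2(h_(i-1)+h_i)·M_i + h_i·M_(i+1) = 6(Δ_i − Δ_(i-1)) read
  2·M_0 + 8·M_1 + 2·M_2 = 6(Δ_1 - Δ_0) = -6
  2·M_1 + 8·M_2 + 2·M_3 = 6(Δ_2 - Δ_1) = -42
Natural end conditions: M_0 = M_3 = 0.
Solving: M_0 = 0, M_1 = 3/5, M_2 = -27/5, M_3 = 0.
On [0, 2], s'(x) = b_0 + 2c_0·x + 3d_0·x² with b_0 = Δ_0 - h_0(2M_0 + M_1)/6 = 19/5, c_0 = M_0/2 = 0, d_0 = (M_1 - M_0)/(6h_0) = 1/20. So s'(0) = 19/5.

3.8000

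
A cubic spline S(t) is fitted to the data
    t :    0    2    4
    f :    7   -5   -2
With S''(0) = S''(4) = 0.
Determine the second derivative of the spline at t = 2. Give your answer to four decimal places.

With M_i denoting the second derivative at x_i, h_i = 2, 2, and Δ_i = (y_(i+1) − y_i)/h_i = -6, 3/2:
  2·M_0 + 8·M_1 + 2·M_2 = 6(Δ_1 - Δ_0) = 45
Natural end conditions: M_0 = M_2 = 0.
Hence M_0 = 0, M_1 = 45/8, M_2 = 0.

5.6250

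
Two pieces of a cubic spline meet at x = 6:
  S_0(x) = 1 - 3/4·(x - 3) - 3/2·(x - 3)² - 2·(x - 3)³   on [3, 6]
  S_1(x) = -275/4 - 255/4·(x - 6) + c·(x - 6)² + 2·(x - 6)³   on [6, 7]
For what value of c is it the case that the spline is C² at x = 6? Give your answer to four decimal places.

-19.5000

S_0''(x) = -3 - 12·(x - 3), so S_0''(6) = -39. On the right, S_1''(6) = 2c, so c = -39/2.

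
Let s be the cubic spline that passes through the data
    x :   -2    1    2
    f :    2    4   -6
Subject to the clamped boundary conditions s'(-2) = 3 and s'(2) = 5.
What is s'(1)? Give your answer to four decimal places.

-13.2500

Put σ_i = s'' at the i-th knot. Here h = (3, 1) and Δ = (2/3, -10), so the interior equations h_(i-1)·σ_(i-1) + 2(h_(i-1)+h_i)·σ_i + h_i·σ_(i+1) = 6(Δ_i − Δ_(i-1)) read
  3·σ_0 + 8·σ_1 + 1·σ_2 = 6(Δ_1 - Δ_0) = -64
Clamped end conditions give two more equations: 2h_0·σ_0 + h_0·σ_1 = 6(Δ_0 - s'(-2)) = -14 and h_1·σ_1 + 2h_1·σ_2 = 6(s'(2) - Δ_1) = 90.
Solving: σ_0 = 37/6, σ_1 = -17, σ_2 = 107/2.
On [1, 2], s'(x) = b_1 + 2c_1·(x - 1) + 3d_1·(x - 1)² with b_1 = Δ_1 - h_1(2σ_1 + σ_2)/6 = -53/4, c_1 = σ_1/2 = -17/2, d_1 = (σ_2 - σ_1)/(6h_1) = 47/4. So s'(1) = -53/4.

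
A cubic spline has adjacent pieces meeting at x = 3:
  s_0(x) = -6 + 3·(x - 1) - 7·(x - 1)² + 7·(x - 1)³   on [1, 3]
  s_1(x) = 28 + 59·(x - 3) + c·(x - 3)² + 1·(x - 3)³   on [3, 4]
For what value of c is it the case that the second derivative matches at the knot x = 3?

35

s_0''(x) = -14 + 42·(x - 1), so s_0''(3) = 70. On the right, s_1''(3) = 2c, so c = 35.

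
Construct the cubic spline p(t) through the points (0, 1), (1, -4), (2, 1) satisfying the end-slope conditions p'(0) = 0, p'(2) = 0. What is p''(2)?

-30

Put m_i = p'' at the i-th knot. Here h = (1, 1) and Δ = (-5, 5), so the interior equations h_(i-1)·m_(i-1) + 2(h_(i-1)+h_i)·m_i + h_i·m_(i+1) = 6(Δ_i − Δ_(i-1)) read
  1·m_0 + 4·m_1 + 1·m_2 = 6(Δ_1 - Δ_0) = 60
Clamped end conditions give two more equations: 2h_0·m_0 + h_0·m_1 = 6(Δ_0 - p'(0)) = -30 and h_1·m_1 + 2h_1·m_2 = 6(p'(2) - Δ_1) = -30.
Forward elimination and back-substitution give m_0 = -30, m_1 = 30, m_2 = -30.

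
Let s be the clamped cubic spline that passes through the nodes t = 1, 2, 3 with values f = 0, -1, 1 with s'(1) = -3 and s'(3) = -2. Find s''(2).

8

Put σ_i = s'' at the i-th knot. Here h = (1, 1) and Δ = (-1, 2), so the interior equations h_(i-1)·σ_(i-1) + 2(h_(i-1)+h_i)·σ_i + h_i·σ_(i+1) = 6(Δ_i − Δ_(i-1)) read
  1·σ_0 + 4·σ_1 + 1·σ_2 = 6(Δ_1 - Δ_0) = 18
Clamped end conditions give two more equations: 2h_0·σ_0 + h_0·σ_1 = 6(Δ_0 - s'(1)) = 12 and h_1·σ_1 + 2h_1·σ_2 = 6(s'(3) - Δ_1) = -24.
Solving the tridiagonal system: σ_0 = 2, σ_1 = 8, σ_2 = -16.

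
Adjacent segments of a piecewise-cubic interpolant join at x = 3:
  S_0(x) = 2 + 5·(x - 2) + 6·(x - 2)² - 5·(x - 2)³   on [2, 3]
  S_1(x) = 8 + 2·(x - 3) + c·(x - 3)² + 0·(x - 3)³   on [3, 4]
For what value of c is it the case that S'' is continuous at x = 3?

S_0''(x) = 12 - 30·(x - 2), so S_0''(3) = -18. On the right, S_1''(3) = 2c, so c = -9.

-9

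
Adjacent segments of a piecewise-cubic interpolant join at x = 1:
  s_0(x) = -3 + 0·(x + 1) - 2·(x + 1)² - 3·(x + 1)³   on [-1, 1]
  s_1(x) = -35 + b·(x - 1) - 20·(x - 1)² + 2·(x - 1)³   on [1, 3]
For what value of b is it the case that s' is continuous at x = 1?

-44

s_0'(x) = 0 - 4·(x + 1) - 9·(x + 1)², so s_0'(1) = -44. On the right, s_1'(1) = b, so b = -44.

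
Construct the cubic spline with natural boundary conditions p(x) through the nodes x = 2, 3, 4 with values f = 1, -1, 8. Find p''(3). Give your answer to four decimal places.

Write σ_i for p''(x_i). With h_i = 1, 1 and divided differences Δ_i = -2, 9, the continuity of p' gives the tridiagonal system
  1·σ_0 + 4·σ_1 + 1·σ_2 = 6(Δ_1 - Δ_0) = 66
Natural end conditions: σ_0 = σ_2 = 0.
Solving the tridiagonal system: σ_0 = 0, σ_1 = 33/2, σ_2 = 0.

16.5000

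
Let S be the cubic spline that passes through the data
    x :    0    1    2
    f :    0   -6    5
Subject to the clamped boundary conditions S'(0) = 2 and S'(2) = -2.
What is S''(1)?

55

Write m_i for S''(x_i). With h_i = 1, 1 and divided differences Δ_i = -6, 11, the continuity of S' gives the tridiagonal system
  1·m_0 + 4·m_1 + 1·m_2 = 6(Δ_1 - Δ_0) = 102
Clamped end conditions give two more equations: 2h_0·m_0 + h_0·m_1 = 6(Δ_0 - S'(0)) = -48 and h_1·m_1 + 2h_1·m_2 = 6(S'(2) - Δ_1) = -78.
Hence m_0 = -103/2, m_1 = 55, m_2 = -133/2.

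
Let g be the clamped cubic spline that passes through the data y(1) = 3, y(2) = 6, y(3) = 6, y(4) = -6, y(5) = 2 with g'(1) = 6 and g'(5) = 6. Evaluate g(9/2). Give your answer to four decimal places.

Put m_i = g'' at the i-th knot. Here h = (1, 1, 1, 1) and Δ = (3, 0, -12, 8), so the interior equations h_(i-1)·m_(i-1) + 2(h_(i-1)+h_i)·m_i + h_i·m_(i+1) = 6(Δ_i − Δ_(i-1)) read
  1·m_0 + 4·m_1 + 1·m_2 = 6(Δ_1 - Δ_0) = -18
  1·m_1 + 4·m_2 + 1·m_3 = 6(Δ_2 - Δ_1) = -72
  1·m_2 + 4·m_3 + 1·m_4 = 6(Δ_3 - Δ_2) = 120
Clamped end conditions give two more equations: 2h_0·m_0 + h_0·m_1 = 6(Δ_0 - g'(1)) = -18 and h_3·m_3 + 2h_3·m_4 = 6(g'(5) - Δ_3) = -12.
Solving the tridiagonal system: m_0 = -339/28, m_1 = 87/14, m_2 = -123/4, m_3 = 627/14, m_4 = -795/28.
On [4, 5], g(x) = -6 - 123/56·(x - 4) + 627/28·(x - 4)² - 683/56·(x - 4)³.
With (x - 4) = 1/2: g(9/2) = -1355/448.

-3.0246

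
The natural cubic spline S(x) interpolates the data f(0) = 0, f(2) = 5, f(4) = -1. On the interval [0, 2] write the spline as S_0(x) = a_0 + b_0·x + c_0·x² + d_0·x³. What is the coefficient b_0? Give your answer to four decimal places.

Write M_i for S''(x_i). With h_i = 2, 2 and divided differences Δ_i = 5/2, -3, the continuity of S' gives the tridiagonal system
  2·M_0 + 8·M_1 + 2·M_2 = 6(Δ_1 - Δ_0) = -33
Natural end conditions: M_0 = M_2 = 0.
Solving the tridiagonal system: M_0 = 0, M_1 = -33/8, M_2 = 0.
On [0, 2], with S_0(x) = a_0 + b_0·x + c_0·x² + d_0·x³: c_0 = M_0/2 = 0, d_0 = (M_1 - M_0)/(6h_0) = -11/32, b_0 = Δ_0 - h_0(2M_0 + M_1)/6 = 31/8.

3.8750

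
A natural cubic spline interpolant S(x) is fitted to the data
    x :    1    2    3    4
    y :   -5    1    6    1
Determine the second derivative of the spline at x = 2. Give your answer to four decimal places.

2.4000

Write M_i for S''(x_i). With h_i = 1, 1, 1 and divided differences Δ_i = 6, 5, -5, the continuity of S' gives the tridiagonal system
  1·M_0 + 4·M_1 + 1·M_2 = 6(Δ_1 - Δ_0) = -6
  1·M_1 + 4·M_2 + 1·M_3 = 6(Δ_2 - Δ_1) = -60
Natural end conditions: M_0 = M_3 = 0.
Solving: M_0 = 0, M_1 = 12/5, M_2 = -78/5, M_3 = 0.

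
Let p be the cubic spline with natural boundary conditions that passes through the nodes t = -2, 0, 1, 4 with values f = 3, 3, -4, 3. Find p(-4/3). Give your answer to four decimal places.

Write m_i for p''(x_i). With h_i = 2, 1, 3 and divided differences Δ_i = 0, -7, 7/3, the continuity of p' gives the tridiagonal system
  2·m_0 + 6·m_1 + 1·m_2 = 6(Δ_1 - Δ_0) = -42
  1·m_1 + 8·m_2 + 3·m_3 = 6(Δ_2 - Δ_1) = 56
Natural end conditions: m_0 = m_3 = 0.
Hence m_0 = 0, m_1 = -392/47, m_2 = 378/47, m_3 = 0.
On [-2, 0], p(t) = 3 + 392/141·(t + 2) + 0·(t + 2)² - 98/141·(t + 2)³.
With (t + 2) = 2/3: p(-4/3) = 17693/3807.

4.6475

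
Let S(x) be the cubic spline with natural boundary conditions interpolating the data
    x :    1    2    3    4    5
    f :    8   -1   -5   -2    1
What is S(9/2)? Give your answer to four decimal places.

-0.3460

Write m_i for S''(x_i). With h_i = 1, 1, 1, 1 and divided differences Δ_i = -9, -4, 3, 3, the continuity of S' gives the tridiagonal system
  1·m_0 + 4·m_1 + 1·m_2 = 6(Δ_1 - Δ_0) = 30
  1·m_1 + 4·m_2 + 1·m_3 = 6(Δ_2 - Δ_1) = 42
  1·m_2 + 4·m_3 + 1·m_4 = 6(Δ_3 - Δ_2) = 0
Natural end conditions: m_0 = m_4 = 0.
Hence m_0 = 0, m_1 = 141/28, m_2 = 69/7, m_3 = -69/28, m_4 = 0.
On [4, 5], S(x) = -2 + 107/28·(x - 4) - 69/56·(x - 4)² + 23/56·(x - 4)³.
With (x - 4) = 1/2: S(9/2) = -155/448.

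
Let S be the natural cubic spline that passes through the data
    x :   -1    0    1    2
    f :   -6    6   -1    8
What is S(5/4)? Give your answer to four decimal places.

Let M_i = S''(x_i). Step sizes h_i = 1, 1, 1; slopes of the chords Δ_i = (y_(i+1) - y_i)/h_i = 12, -7, 9.
  1·M_0 + 4·M_1 + 1·M_2 = 6(Δ_1 - Δ_0) = -114
  1·M_1 + 4·M_2 + 1·M_3 = 6(Δ_2 - Δ_1) = 96
Natural end conditions: M_0 = M_3 = 0.
Solving: M_0 = 0, M_1 = -184/5, M_2 = 166/5, M_3 = 0.
On [1, 2], S(x) = -1 - 31/15·(x - 1) + 83/5·(x - 1)² - 83/15·(x - 1)³.
With (x - 1) = 1/4: S(5/4) = -181/320.

-0.5656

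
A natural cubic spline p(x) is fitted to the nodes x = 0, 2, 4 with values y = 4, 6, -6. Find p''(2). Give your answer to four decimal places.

Write M_i for p''(x_i). With h_i = 2, 2 and divided differences Δ_i = 1, -6, the continuity of p' gives the tridiagonal system
  2·M_0 + 8·M_1 + 2·M_2 = 6(Δ_1 - Δ_0) = -42
Natural end conditions: M_0 = M_2 = 0.
Solving the tridiagonal system: M_0 = 0, M_1 = -21/4, M_2 = 0.

-5.2500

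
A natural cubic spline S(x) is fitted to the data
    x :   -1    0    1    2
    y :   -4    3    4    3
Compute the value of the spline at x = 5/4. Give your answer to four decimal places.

3.7938

Write σ_i for S''(x_i). With h_i = 1, 1, 1 and divided differences Δ_i = 7, 1, -1, the continuity of S' gives the tridiagonal system
  1·σ_0 + 4·σ_1 + 1·σ_2 = 6(Δ_1 - Δ_0) = -36
  1·σ_1 + 4·σ_2 + 1·σ_3 = 6(Δ_2 - Δ_1) = -12
Natural end conditions: σ_0 = σ_3 = 0.
Hence σ_0 = 0, σ_1 = -44/5, σ_2 = -4/5, σ_3 = 0.
On [1, 2], S(x) = 4 - 11/15·(x - 1) - 2/5·(x - 1)² + 2/15·(x - 1)³.
With (x - 1) = 1/4: S(5/4) = 607/160.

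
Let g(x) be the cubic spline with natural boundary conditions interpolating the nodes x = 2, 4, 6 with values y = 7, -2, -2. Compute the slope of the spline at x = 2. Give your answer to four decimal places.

-5.6250

With σ_i denoting the second derivative at x_i, h_i = 2, 2, and Δ_i = (y_(i+1) − y_i)/h_i = -9/2, 0:
  2·σ_0 + 8·σ_1 + 2·σ_2 = 6(Δ_1 - Δ_0) = 27
Natural end conditions: σ_0 = σ_2 = 0.
Solving: σ_0 = 0, σ_1 = 27/8, σ_2 = 0.
On [2, 4], g'(x) = b_0 + 2c_0·(x - 2) + 3d_0·(x - 2)² with b_0 = Δ_0 - h_0(2σ_0 + σ_1)/6 = -45/8, c_0 = σ_0/2 = 0, d_0 = (σ_1 - σ_0)/(6h_0) = 9/32. So g'(2) = -45/8.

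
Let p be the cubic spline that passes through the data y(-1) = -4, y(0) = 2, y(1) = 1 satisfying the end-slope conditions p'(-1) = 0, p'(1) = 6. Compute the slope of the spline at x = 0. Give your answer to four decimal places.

2.2500

Let M_i = p''(x_i). Step sizes h_i = 1, 1; slopes of the chords Δ_i = (y_(i+1) - y_i)/h_i = 6, -1.
  1·M_0 + 4·M_1 + 1·M_2 = 6(Δ_1 - Δ_0) = -42
Clamped end conditions give two more equations: 2h_0·M_0 + h_0·M_1 = 6(Δ_0 - p'(-1)) = 36 and h_1·M_1 + 2h_1·M_2 = 6(p'(1) - Δ_1) = 42.
Solving the tridiagonal system: M_0 = 63/2, M_1 = -27, M_2 = 69/2.
On [0, 1], p'(x) = b_1 + 2c_1·x + 3d_1·x² with b_1 = Δ_1 - h_1(2M_1 + M_2)/6 = 9/4, c_1 = M_1/2 = -27/2, d_1 = (M_2 - M_1)/(6h_1) = 41/4. So p'(0) = 9/4.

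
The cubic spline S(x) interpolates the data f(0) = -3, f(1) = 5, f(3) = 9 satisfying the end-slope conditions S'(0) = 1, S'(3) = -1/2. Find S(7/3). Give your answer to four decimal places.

With σ_i denoting the second derivative at x_i, h_i = 1, 2, and Δ_i = (y_(i+1) − y_i)/h_i = 8, 2:
  1·σ_0 + 6·σ_1 + 2·σ_2 = 6(Δ_1 - Δ_0) = -36
Clamped end conditions give two more equations: 2h_0·σ_0 + h_0·σ_1 = 6(Δ_0 - S'(0)) = 42 and h_1·σ_1 + 2h_1·σ_2 = 6(S'(3) - Δ_1) = -15.
Hence σ_0 = 53/2, σ_1 = -11, σ_2 = 7/4.
On [1, 3], S(x) = 5 + 35/4·(x - 1) - 11/2·(x - 1)² + 17/16·(x - 1)³.
With (x - 1) = 4/3: S(7/3) = 254/27.

9.4074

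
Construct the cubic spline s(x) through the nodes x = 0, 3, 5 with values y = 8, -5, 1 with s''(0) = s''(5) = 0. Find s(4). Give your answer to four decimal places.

With M_i denoting the second derivative at x_i, h_i = 3, 2, and Δ_i = (y_(i+1) − y_i)/h_i = -13/3, 3:
  3·M_0 + 10·M_1 + 2·M_2 = 6(Δ_1 - Δ_0) = 44
Natural end conditions: M_0 = M_2 = 0.
Solving: M_0 = 0, M_1 = 22/5, M_2 = 0.
On [3, 5], s(x) = -5 + 1/15·(x - 3) + 11/5·(x - 3)² - 11/30·(x - 3)³.
With (x - 3) = 1: s(4) = -31/10.

-3.1000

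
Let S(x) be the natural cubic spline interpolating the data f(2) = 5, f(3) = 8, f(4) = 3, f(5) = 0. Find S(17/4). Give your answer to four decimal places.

1.9000

With M_i denoting the second derivative at x_i, h_i = 1, 1, 1, and Δ_i = (y_(i+1) − y_i)/h_i = 3, -5, -3:
  1·M_0 + 4·M_1 + 1·M_2 = 6(Δ_1 - Δ_0) = -48
  1·M_1 + 4·M_2 + 1·M_3 = 6(Δ_2 - Δ_1) = 12
Natural end conditions: M_0 = M_3 = 0.
Solving: M_0 = 0, M_1 = -68/5, M_2 = 32/5, M_3 = 0.
On [4, 5], S(x) = 3 - 77/15·(x - 4) + 16/5·(x - 4)² - 16/15·(x - 4)³.
With (x - 4) = 1/4: S(17/4) = 19/10.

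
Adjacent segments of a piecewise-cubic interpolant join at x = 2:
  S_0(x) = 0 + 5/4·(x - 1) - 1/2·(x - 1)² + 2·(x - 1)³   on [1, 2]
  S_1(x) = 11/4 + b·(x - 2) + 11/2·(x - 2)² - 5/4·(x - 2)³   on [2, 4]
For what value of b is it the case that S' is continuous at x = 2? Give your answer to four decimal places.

6.2500

S_0'(x) = 5/4 - 1·(x - 1) + 6·(x - 1)², so S_0'(2) = 25/4. On the right, S_1'(2) = b, so b = 25/4.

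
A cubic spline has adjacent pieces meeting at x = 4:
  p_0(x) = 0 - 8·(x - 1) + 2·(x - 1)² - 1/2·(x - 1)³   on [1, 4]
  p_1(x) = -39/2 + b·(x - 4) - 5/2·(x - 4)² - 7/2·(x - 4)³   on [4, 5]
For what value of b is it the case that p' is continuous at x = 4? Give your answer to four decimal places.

-9.5000

p_0'(x) = -8 + 4·(x - 1) - 3/2·(x - 1)², so p_0'(4) = -19/2. On the right, p_1'(4) = b, so b = -19/2.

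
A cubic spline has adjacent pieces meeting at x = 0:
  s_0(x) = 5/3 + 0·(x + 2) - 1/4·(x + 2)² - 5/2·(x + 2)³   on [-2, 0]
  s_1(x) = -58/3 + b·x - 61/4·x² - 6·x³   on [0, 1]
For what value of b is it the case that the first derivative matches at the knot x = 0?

-31

s_0'(x) = 0 - 1/2·(x + 2) - 15/2·(x + 2)², so s_0'(0) = -31. On the right, s_1'(0) = b, so b = -31.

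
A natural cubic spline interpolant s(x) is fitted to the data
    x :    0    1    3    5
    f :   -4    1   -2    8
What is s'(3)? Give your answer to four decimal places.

0.2727

Put m_i = s'' at the i-th knot. Here h = (1, 2, 2) and Δ = (5, -3/2, 5), so the interior equations h_(i-1)·m_(i-1) + 2(h_(i-1)+h_i)·m_i + h_i·m_(i+1) = 6(Δ_i − Δ_(i-1)) read
  1·m_0 + 6·m_1 + 2·m_2 = 6(Δ_1 - Δ_0) = -39
  2·m_1 + 8·m_2 + 2·m_3 = 6(Δ_2 - Δ_1) = 39
Natural end conditions: m_0 = m_3 = 0.
Forward elimination and back-substitution give m_0 = 0, m_1 = -195/22, m_2 = 78/11, m_3 = 0.
On [3, 5], s'(x) = b_2 + 2c_2·(x - 3) + 3d_2·(x - 3)² with b_2 = Δ_2 - h_2(2m_2 + m_3)/6 = 3/11, c_2 = m_2/2 = 39/11, d_2 = (m_3 - m_2)/(6h_2) = -13/22. So s'(3) = 3/11.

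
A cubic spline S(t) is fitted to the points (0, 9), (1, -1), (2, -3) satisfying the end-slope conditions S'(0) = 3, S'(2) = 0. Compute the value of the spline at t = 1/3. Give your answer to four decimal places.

With M_i denoting the second derivative at x_i, h_i = 1, 1, and Δ_i = (y_(i+1) − y_i)/h_i = -10, -2:
  1·M_0 + 4·M_1 + 1·M_2 = 6(Δ_1 - Δ_0) = 48
Clamped end conditions give two more equations: 2h_0·M_0 + h_0·M_1 = 6(Δ_0 - S'(0)) = -78 and h_1·M_1 + 2h_1·M_2 = 6(S'(2) - Δ_1) = 12.
Solving the tridiagonal system: M_0 = -105/2, M_1 = 27, M_2 = -15/2.
On [0, 1], S(t) = 9 + 3·t - 105/4·t² + 53/4·t³.
With t = 1/3: S(1/3) = 409/54.

7.5741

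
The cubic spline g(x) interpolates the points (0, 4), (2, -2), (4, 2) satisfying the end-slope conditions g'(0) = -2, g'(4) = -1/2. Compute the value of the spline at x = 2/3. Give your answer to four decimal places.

1.8704

With σ_i denoting the second derivative at x_i, h_i = 2, 2, and Δ_i = (y_(i+1) − y_i)/h_i = -3, 2:
  2·σ_0 + 8·σ_1 + 2·σ_2 = 6(Δ_1 - Δ_0) = 30
Clamped end conditions give two more equations: 2h_0·σ_0 + h_0·σ_1 = 6(Δ_0 - g'(0)) = -6 and h_1·σ_1 + 2h_1·σ_2 = 6(g'(4) - Δ_1) = -15.
Solving: σ_0 = -39/8, σ_1 = 27/4, σ_2 = -57/8.
On [0, 2], g(x) = 4 - 2·x - 39/16·x² + 31/32·x³.
With x = 2/3: g(2/3) = 101/54.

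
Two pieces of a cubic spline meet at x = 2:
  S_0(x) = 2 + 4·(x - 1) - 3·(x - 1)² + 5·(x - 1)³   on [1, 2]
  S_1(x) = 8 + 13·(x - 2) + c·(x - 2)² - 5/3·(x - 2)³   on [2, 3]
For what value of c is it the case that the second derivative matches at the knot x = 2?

S_0''(x) = -6 + 30·(x - 1), so S_0''(2) = 24. On the right, S_1''(2) = 2c, so c = 12.

12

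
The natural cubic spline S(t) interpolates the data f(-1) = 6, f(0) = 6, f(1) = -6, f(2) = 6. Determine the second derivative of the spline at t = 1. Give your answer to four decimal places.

With M_i denoting the second derivative at x_i, h_i = 1, 1, 1, and Δ_i = (y_(i+1) − y_i)/h_i = 0, -12, 12:
  1·M_0 + 4·M_1 + 1·M_2 = 6(Δ_1 - Δ_0) = -72
  1·M_1 + 4·M_2 + 1·M_3 = 6(Δ_2 - Δ_1) = 144
Natural end conditions: M_0 = M_3 = 0.
Solving: M_0 = 0, M_1 = -144/5, M_2 = 216/5, M_3 = 0.

43.2000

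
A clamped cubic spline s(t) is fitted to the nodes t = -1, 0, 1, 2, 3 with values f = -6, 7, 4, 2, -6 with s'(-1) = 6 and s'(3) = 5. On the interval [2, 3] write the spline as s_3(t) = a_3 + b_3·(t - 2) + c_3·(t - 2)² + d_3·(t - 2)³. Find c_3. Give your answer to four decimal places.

-13.2500

Write m_i for s''(x_i). With h_i = 1, 1, 1, 1 and divided differences Δ_i = 13, -3, -2, -8, the continuity of s' gives the tridiagonal system
  1·m_0 + 4·m_1 + 1·m_2 = 6(Δ_1 - Δ_0) = -96
  1·m_1 + 4·m_2 + 1·m_3 = 6(Δ_2 - Δ_1) = 6
  1·m_2 + 4·m_3 + 1·m_4 = 6(Δ_3 - Δ_2) = -36
Clamped end conditions give two more equations: 2h_0·m_0 + h_0·m_1 = 6(Δ_0 - s'(-1)) = 42 and h_3·m_3 + 2h_3·m_4 = 6(s'(3) - Δ_3) = 78.
Forward elimination and back-substitution give m_0 = 161/4, m_1 = -77/2, m_2 = 71/4, m_3 = -53/2, m_4 = 209/4.
On [2, 3], with s_3(t) = a_3 + b_3·(t - 2) + c_3·(t - 2)² + d_3·(t - 2)³: c_3 = m_3/2 = -53/4, d_3 = (m_4 - m_3)/(6h_3) = 105/8, b_3 = Δ_3 - h_3(2m_3 + m_4)/6 = -63/8.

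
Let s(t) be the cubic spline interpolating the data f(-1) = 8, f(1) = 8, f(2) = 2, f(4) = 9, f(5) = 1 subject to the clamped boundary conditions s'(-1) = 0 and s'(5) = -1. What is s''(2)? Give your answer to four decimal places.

Write σ_i for s''(x_i). With h_i = 2, 1, 2, 1 and divided differences Δ_i = 0, -6, 7/2, -8, the continuity of s' gives the tridiagonal system
  2·σ_0 + 6·σ_1 + 1·σ_2 = 6(Δ_1 - Δ_0) = -36
  1·σ_1 + 6·σ_2 + 2·σ_3 = 6(Δ_2 - Δ_1) = 57
  2·σ_2 + 6·σ_3 + 1·σ_4 = 6(Δ_3 - Δ_2) = -69
Clamped end conditions give two more equations: 2h_0·σ_0 + h_0·σ_1 = 6(Δ_0 - s'(-1)) = 0 and h_3·σ_3 + 2h_3·σ_4 = 6(s'(5) - Δ_3) = 42.
Forward elimination and back-substitution give σ_0 = 1025/186, σ_1 = -1025/93, σ_2 = 1777/93, σ_3 = -2168/93, σ_4 = 3037/93.

19.1075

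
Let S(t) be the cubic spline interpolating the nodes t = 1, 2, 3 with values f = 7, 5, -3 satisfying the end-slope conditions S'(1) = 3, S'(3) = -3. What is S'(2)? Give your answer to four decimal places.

-7.5000

Let m_i = S''(x_i). Step sizes h_i = 1, 1; slopes of the chords Δ_i = (y_(i+1) - y_i)/h_i = -2, -8.
  1·m_0 + 4·m_1 + 1·m_2 = 6(Δ_1 - Δ_0) = -36
Clamped end conditions give two more equations: 2h_0·m_0 + h_0·m_1 = 6(Δ_0 - S'(1)) = -30 and h_1·m_1 + 2h_1·m_2 = 6(S'(3) - Δ_1) = 30.
Hence m_0 = -9, m_1 = -12, m_2 = 21.
On [2, 3], S'(t) = b_1 + 2c_1·(t - 2) + 3d_1·(t - 2)² with b_1 = Δ_1 - h_1(2m_1 + m_2)/6 = -15/2, c_1 = m_1/2 = -6, d_1 = (m_2 - m_1)/(6h_1) = 11/2. So S'(2) = -15/2.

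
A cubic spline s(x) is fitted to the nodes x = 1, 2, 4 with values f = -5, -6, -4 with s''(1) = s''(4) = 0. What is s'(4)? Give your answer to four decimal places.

1.6667

Write M_i for s''(x_i). With h_i = 1, 2 and divided differences Δ_i = -1, 1, the continuity of s' gives the tridiagonal system
  1·M_0 + 6·M_1 + 2·M_2 = 6(Δ_1 - Δ_0) = 12
Natural end conditions: M_0 = M_2 = 0.
Forward elimination and back-substitution give M_0 = 0, M_1 = 2, M_2 = 0.
On [2, 4], s'(x) = b_1 + 2c_1·(x - 2) + 3d_1·(x - 2)² with b_1 = Δ_1 - h_1(2M_1 + M_2)/6 = -1/3, c_1 = M_1/2 = 1, d_1 = (M_2 - M_1)/(6h_1) = -1/6. So s'(4) = 5/3.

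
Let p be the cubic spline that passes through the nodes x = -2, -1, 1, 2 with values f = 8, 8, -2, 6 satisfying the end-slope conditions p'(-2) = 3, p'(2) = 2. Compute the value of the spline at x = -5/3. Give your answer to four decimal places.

8.7725

With σ_i denoting the second derivative at x_i, h_i = 1, 2, 1, and Δ_i = (y_(i+1) − y_i)/h_i = 0, -5, 8:
  1·σ_0 + 6·σ_1 + 2·σ_2 = 6(Δ_1 - Δ_0) = -30
  2·σ_1 + 6·σ_2 + 1·σ_3 = 6(Δ_2 - Δ_1) = 78
Clamped end conditions give two more equations: 2h_0·σ_0 + h_0·σ_1 = 6(Δ_0 - p'(-2)) = -18 and h_2·σ_2 + 2h_2·σ_3 = 6(p'(2) - Δ_2) = -36.
Solving the tridiagonal system: σ_0 = -22/7, σ_1 = -82/7, σ_2 = 152/7, σ_3 = -202/7.
On [-2, -1], p(x) = 8 + 3·(x + 2) - 11/7·(x + 2)² - 10/7·(x + 2)³.
With (x + 2) = 1/3: p(-5/3) = 1658/189.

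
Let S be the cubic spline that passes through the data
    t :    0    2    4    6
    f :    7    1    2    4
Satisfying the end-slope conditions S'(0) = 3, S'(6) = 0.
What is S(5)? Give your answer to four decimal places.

3.4750

Write m_i for S''(x_i). With h_i = 2, 2, 2 and divided differences Δ_i = -3, 1/2, 1, the continuity of S' gives the tridiagonal system
  2·m_0 + 8·m_1 + 2·m_2 = 6(Δ_1 - Δ_0) = 21
  2·m_1 + 8·m_2 + 2·m_3 = 6(Δ_2 - Δ_1) = 3
Clamped end conditions give two more equations: 2h_0·m_0 + h_0·m_1 = 6(Δ_0 - S'(0)) = -36 and h_2·m_2 + 2h_2·m_3 = 6(S'(6) - Δ_2) = -6.
Forward elimination and back-substitution give m_0 = -119/10, m_1 = 29/5, m_2 = -4/5, m_3 = -11/10.
On [4, 6], S(t) = 2 + 19/10·(t - 4) - 2/5·(t - 4)² - 1/40·(t - 4)³.
With (t - 4) = 1: S(5) = 139/40.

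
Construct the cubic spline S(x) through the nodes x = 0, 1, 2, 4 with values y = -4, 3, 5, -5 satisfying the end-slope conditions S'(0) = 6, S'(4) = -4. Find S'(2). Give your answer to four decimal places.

-1.7273

Put σ_i = S'' at the i-th knot. Here h = (1, 1, 2) and Δ = (7, 2, -5), so the interior equations h_(i-1)·σ_(i-1) + 2(h_(i-1)+h_i)·σ_i + h_i·σ_(i+1) = 6(Δ_i − Δ_(i-1)) read
  1·σ_0 + 4·σ_1 + 1·σ_2 = 6(Δ_1 - Δ_0) = -30
  1·σ_1 + 6·σ_2 + 2·σ_3 = 6(Δ_2 - Δ_1) = -42
Clamped end conditions give two more equations: 2h_0·σ_0 + h_0·σ_1 = 6(Δ_0 - S'(0)) = 6 and h_2·σ_2 + 2h_2·σ_3 = 6(S'(4) - Δ_2) = 6.
Solving: σ_0 = 73/11, σ_1 = -80/11, σ_2 = -83/11, σ_3 = 58/11.
On [2, 4], S'(x) = b_2 + 2c_2·(x - 2) + 3d_2·(x - 2)² with b_2 = Δ_2 - h_2(2σ_2 + σ_3)/6 = -19/11, c_2 = σ_2/2 = -83/22, d_2 = (σ_3 - σ_2)/(6h_2) = 47/44. So S'(2) = -19/11.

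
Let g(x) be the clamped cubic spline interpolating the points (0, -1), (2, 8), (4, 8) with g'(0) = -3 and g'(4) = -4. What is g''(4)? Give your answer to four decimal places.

Put m_i = g'' at the i-th knot. Here h = (2, 2) and Δ = (9/2, 0), so the interior equations h_(i-1)·m_(i-1) + 2(h_(i-1)+h_i)·m_i + h_i·m_(i+1) = 6(Δ_i − Δ_(i-1)) read
  2·m_0 + 8·m_1 + 2·m_2 = 6(Δ_1 - Δ_0) = -27
Clamped end conditions give two more equations: 2h_0·m_0 + h_0·m_1 = 6(Δ_0 - g'(0)) = 45 and h_1·m_1 + 2h_1·m_2 = 6(g'(4) - Δ_1) = -24.
Hence m_0 = 115/8, m_1 = -25/4, m_2 = -23/8.

-2.8750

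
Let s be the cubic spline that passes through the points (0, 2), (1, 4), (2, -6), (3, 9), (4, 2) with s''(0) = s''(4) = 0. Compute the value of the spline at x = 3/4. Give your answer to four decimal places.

With M_i denoting the second derivative at x_i, h_i = 1, 1, 1, 1, and Δ_i = (y_(i+1) − y_i)/h_i = 2, -10, 15, -7:
  1·M_0 + 4·M_1 + 1·M_2 = 6(Δ_1 - Δ_0) = -72
  1·M_1 + 4·M_2 + 1·M_3 = 6(Δ_2 - Δ_1) = 150
  1·M_2 + 4·M_3 + 1·M_4 = 6(Δ_3 - Δ_2) = -132
Natural end conditions: M_0 = M_4 = 0.
Hence M_0 = 0, M_1 = -453/14, M_2 = 402/7, M_3 = -663/14, M_4 = 0.
On [0, 1], s(x) = 2 + 207/28·x + 0·x² - 151/28·x³.
With x = 3/4: s(3/4) = 1349/256.

5.2695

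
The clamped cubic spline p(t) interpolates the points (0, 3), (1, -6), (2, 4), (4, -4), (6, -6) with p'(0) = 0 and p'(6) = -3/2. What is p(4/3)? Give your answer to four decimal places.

Put m_i = p'' at the i-th knot. Here h = (1, 1, 2, 2) and Δ = (-9, 10, -4, -1), so the interior equations h_(i-1)·m_(i-1) + 2(h_(i-1)+h_i)·m_i + h_i·m_(i+1) = 6(Δ_i − Δ_(i-1)) read
  1·m_0 + 4·m_1 + 1·m_2 = 6(Δ_1 - Δ_0) = 114
  1·m_1 + 6·m_2 + 2·m_3 = 6(Δ_2 - Δ_1) = -84
  2·m_2 + 8·m_3 + 2·m_4 = 6(Δ_3 - Δ_2) = 18
Clamped end conditions give two more equations: 2h_0·m_0 + h_0·m_1 = 6(Δ_0 - p'(0)) = -54 and h_3·m_3 + 2h_3·m_4 = 6(p'(6) - Δ_3) = -3.
Solving the tridiagonal system: m_0 = -203/4, m_1 = 95/2, m_2 = -101/4, m_3 = 10, m_4 = -23/4.
On [1, 2], p(t) = -6 - 13/8·(t - 1) + 95/4·(t - 1)² - 97/8·(t - 1)³.
With (t - 1) = 1/3: p(4/3) = -235/54.

-4.3519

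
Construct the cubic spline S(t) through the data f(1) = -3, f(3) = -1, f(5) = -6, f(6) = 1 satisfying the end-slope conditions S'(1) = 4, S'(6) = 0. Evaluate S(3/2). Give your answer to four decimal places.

Put σ_i = S'' at the i-th knot. Here h = (2, 2, 1) and Δ = (1, -5/2, 7), so the interior equations h_(i-1)·σ_(i-1) + 2(h_(i-1)+h_i)·σ_i + h_i·σ_(i+1) = 6(Δ_i − Δ_(i-1)) read
  2·σ_0 + 8·σ_1 + 2·σ_2 = 6(Δ_1 - Δ_0) = -21
  2·σ_1 + 6·σ_2 + 1·σ_3 = 6(Δ_2 - Δ_1) = 57
Clamped end conditions give two more equations: 2h_0·σ_0 + h_0·σ_1 = 6(Δ_0 - S'(1)) = -18 and h_2·σ_2 + 2h_2·σ_3 = 6(S'(6) - Δ_2) = -42.
Hence σ_0 = -59/46, σ_1 = -148/23, σ_2 = 380/23, σ_3 = -673/23.
On [1, 3], S(t) = -3 + 4·(t - 1) - 59/92·(t - 1)² - 79/184·(t - 1)³.
With (t - 1) = 1/2: S(3/2) = -1787/1472.

-1.2140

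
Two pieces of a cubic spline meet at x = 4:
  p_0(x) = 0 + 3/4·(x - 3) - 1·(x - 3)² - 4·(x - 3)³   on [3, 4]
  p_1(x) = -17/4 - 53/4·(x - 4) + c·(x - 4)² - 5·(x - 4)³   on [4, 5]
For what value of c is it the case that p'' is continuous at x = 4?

-13

p_0''(x) = -2 - 24·(x - 3), so p_0''(4) = -26. On the right, p_1''(4) = 2c, so c = -13.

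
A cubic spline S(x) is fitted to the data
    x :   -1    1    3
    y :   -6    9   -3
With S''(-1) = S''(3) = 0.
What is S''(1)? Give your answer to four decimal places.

Write M_i for S''(x_i). With h_i = 2, 2 and divided differences Δ_i = 15/2, -6, the continuity of S' gives the tridiagonal system
  2·M_0 + 8·M_1 + 2·M_2 = 6(Δ_1 - Δ_0) = -81
Natural end conditions: M_0 = M_2 = 0.
Solving: M_0 = 0, M_1 = -81/8, M_2 = 0.

-10.1250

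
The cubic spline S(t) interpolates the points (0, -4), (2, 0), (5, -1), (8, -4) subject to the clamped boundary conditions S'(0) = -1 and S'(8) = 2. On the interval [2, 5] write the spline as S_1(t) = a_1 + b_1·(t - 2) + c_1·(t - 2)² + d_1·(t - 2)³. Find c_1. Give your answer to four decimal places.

-1.1842

Put M_i = S'' at the i-th knot. Here h = (2, 3, 3) and Δ = (2, -1/3, -1), so the interior equations h_(i-1)·M_(i-1) + 2(h_(i-1)+h_i)·M_i + h_i·M_(i+1) = 6(Δ_i − Δ_(i-1)) read
  2·M_0 + 10·M_1 + 3·M_2 = 6(Δ_1 - Δ_0) = -14
  3·M_1 + 12·M_2 + 3·M_3 = 6(Δ_2 - Δ_1) = -4
Clamped end conditions give two more equations: 2h_0·M_0 + h_0·M_1 = 6(Δ_0 - S'(0)) = 18 and h_2·M_2 + 2h_2·M_3 = 6(S'(8) - Δ_2) = 18.
Solving the tridiagonal system: M_0 = 108/19, M_1 = -45/19, M_2 = -32/57, M_3 = 187/57.
On [2, 5], with S_1(t) = a_1 + b_1·(t - 2) + c_1·(t - 2)² + d_1·(t - 2)³: c_1 = M_1/2 = -45/38, d_1 = (M_2 - M_1)/(6h_1) = 103/1026, b_1 = Δ_1 - h_1(2M_1 + M_2)/6 = 44/19.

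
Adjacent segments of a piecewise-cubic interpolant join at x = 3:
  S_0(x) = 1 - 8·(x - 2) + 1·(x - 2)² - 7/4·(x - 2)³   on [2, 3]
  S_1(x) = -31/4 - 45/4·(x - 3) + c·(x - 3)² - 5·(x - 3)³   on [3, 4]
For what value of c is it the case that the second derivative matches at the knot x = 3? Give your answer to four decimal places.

S_0''(x) = 2 - 21/2·(x - 2), so S_0''(3) = -17/2. On the right, S_1''(3) = 2c, so c = -17/4.

-4.2500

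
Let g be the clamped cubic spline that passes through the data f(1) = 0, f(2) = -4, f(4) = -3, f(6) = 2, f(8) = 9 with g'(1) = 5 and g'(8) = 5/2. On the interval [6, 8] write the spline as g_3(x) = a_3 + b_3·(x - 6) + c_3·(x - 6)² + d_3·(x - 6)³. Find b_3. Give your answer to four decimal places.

3.1395

Write σ_i for g''(x_i). With h_i = 1, 2, 2, 2 and divided differences Δ_i = -4, 1/2, 5/2, 7/2, the continuity of g' gives the tridiagonal system
  1·σ_0 + 6·σ_1 + 2·σ_2 = 6(Δ_1 - Δ_0) = 27
  2·σ_1 + 8·σ_2 + 2·σ_3 = 6(Δ_2 - Δ_1) = 12
  2·σ_2 + 8·σ_3 + 2·σ_4 = 6(Δ_3 - Δ_2) = 6
Clamped end conditions give two more equations: 2h_0·σ_0 + h_0·σ_1 = 6(Δ_0 - g'(1)) = -54 and h_3·σ_3 + 2h_3·σ_4 = 6(g'(8) - Δ_3) = -6.
Solving: σ_0 = -1384/43, σ_1 = 446/43, σ_2 = -131/86, σ_3 = 74/43, σ_4 = -203/86.
On [6, 8], with g_3(x) = a_3 + b_3·(x - 6) + c_3·(x - 6)² + d_3·(x - 6)³: c_3 = σ_3/2 = 37/43, d_3 = (σ_4 - σ_3)/(6h_3) = -117/344, b_3 = Δ_3 - h_3(2σ_3 + σ_4)/6 = 135/43.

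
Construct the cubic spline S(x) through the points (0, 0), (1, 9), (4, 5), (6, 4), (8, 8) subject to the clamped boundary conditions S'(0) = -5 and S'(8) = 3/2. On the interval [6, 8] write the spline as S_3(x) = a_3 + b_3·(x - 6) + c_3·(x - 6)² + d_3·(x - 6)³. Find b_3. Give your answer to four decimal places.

Write m_i for S''(x_i). With h_i = 1, 3, 2, 2 and divided differences Δ_i = 9, -4/3, -1/2, 2, the continuity of S' gives the tridiagonal system
  1·m_0 + 8·m_1 + 3·m_2 = 6(Δ_1 - Δ_0) = -62
  3·m_1 + 10·m_2 + 2·m_3 = 6(Δ_2 - Δ_1) = 5
  2·m_2 + 8·m_3 + 2·m_4 = 6(Δ_3 - Δ_2) = 15
Clamped end conditions give two more equations: 2h_0·m_0 + h_0·m_1 = 6(Δ_0 - S'(0)) = 84 and h_3·m_3 + 2h_3·m_4 = 6(S'(8) - Δ_3) = -3.
Solving the tridiagonal system: m_0 = 7193/144, m_1 = -1145/72, m_2 = 733/144, m_3 = 65/72, m_4 = -173/144.
On [6, 8], with S_3(x) = a_3 + b_3·(x - 6) + c_3·(x - 6)² + d_3·(x - 6)³: c_3 = m_3/2 = 65/144, d_3 = (m_4 - m_3)/(6h_3) = -101/576, b_3 = Δ_3 - h_3(2m_3 + m_4)/6 = 259/144.

1.7986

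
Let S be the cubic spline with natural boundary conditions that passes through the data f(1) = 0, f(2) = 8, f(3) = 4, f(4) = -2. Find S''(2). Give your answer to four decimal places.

-18.4000

Write σ_i for S''(x_i). With h_i = 1, 1, 1 and divided differences Δ_i = 8, -4, -6, the continuity of S' gives the tridiagonal system
  1·σ_0 + 4·σ_1 + 1·σ_2 = 6(Δ_1 - Δ_0) = -72
  1·σ_1 + 4·σ_2 + 1·σ_3 = 6(Δ_2 - Δ_1) = -12
Natural end conditions: σ_0 = σ_3 = 0.
Hence σ_0 = 0, σ_1 = -92/5, σ_2 = 8/5, σ_3 = 0.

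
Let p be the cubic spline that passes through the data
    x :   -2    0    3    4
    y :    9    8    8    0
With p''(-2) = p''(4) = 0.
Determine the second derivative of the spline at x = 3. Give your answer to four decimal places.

Write σ_i for p''(x_i). With h_i = 2, 3, 1 and divided differences Δ_i = -1/2, 0, -8, the continuity of p' gives the tridiagonal system
  2·σ_0 + 10·σ_1 + 3·σ_2 = 6(Δ_1 - Δ_0) = 3
  3·σ_1 + 8·σ_2 + 1·σ_3 = 6(Δ_2 - Δ_1) = -48
Natural end conditions: σ_0 = σ_3 = 0.
Hence σ_0 = 0, σ_1 = 168/71, σ_2 = -489/71, σ_3 = 0.

-6.8873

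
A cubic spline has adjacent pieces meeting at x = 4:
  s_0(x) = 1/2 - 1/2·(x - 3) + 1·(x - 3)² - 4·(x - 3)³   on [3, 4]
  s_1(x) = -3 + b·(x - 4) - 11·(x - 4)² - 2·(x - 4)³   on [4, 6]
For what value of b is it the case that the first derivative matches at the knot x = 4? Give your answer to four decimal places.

s_0'(x) = -1/2 + 2·(x - 3) - 12·(x - 3)², so s_0'(4) = -21/2. On the right, s_1'(4) = b, so b = -21/2.

-10.5000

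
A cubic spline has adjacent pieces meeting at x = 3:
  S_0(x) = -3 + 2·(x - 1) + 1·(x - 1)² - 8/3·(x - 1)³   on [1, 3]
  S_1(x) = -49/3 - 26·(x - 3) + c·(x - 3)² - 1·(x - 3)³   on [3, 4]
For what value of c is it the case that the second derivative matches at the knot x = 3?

-15

S_0''(x) = 2 - 16·(x - 1), so S_0''(3) = -30. On the right, S_1''(3) = 2c, so c = -15.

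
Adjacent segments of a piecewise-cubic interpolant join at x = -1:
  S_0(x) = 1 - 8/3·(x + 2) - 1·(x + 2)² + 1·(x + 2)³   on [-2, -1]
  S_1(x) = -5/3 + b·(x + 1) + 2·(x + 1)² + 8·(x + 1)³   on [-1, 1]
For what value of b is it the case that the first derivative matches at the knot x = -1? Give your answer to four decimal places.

-1.6667

S_0'(x) = -8/3 - 2·(x + 2) + 3·(x + 2)², so S_0'(-1) = -5/3. On the right, S_1'(-1) = b, so b = -5/3.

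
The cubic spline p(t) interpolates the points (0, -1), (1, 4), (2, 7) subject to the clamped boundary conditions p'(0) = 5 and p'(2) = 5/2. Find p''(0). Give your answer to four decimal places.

1.7500

Write m_i for p''(x_i). With h_i = 1, 1 and divided differences Δ_i = 5, 3, the continuity of p' gives the tridiagonal system
  1·m_0 + 4·m_1 + 1·m_2 = 6(Δ_1 - Δ_0) = -12
Clamped end conditions give two more equations: 2h_0·m_0 + h_0·m_1 = 6(Δ_0 - p'(0)) = 0 and h_1·m_1 + 2h_1·m_2 = 6(p'(2) - Δ_1) = -3.
Forward elimination and back-substitution give m_0 = 7/4, m_1 = -7/2, m_2 = 1/4.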